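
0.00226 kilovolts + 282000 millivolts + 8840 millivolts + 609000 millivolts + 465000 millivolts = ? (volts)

In volts:
  0.00226 kilovolts = 0.00226 × 10³ volts = 2.26
  282000 millivolts = 282000 × 10⁻³ volts = 282
  8840 millivolts = 8840 × 10⁻³ volts = 8.84
  609000 millivolts = 609000 × 10⁻³ volts = 609
  465000 millivolts = 465000 × 10⁻³ volts = 465
Sum: 2.26 + 282 + 8.84 + 609 + 465 = 1367.1

1367.1 volts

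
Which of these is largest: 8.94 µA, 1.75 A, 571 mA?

8.94 µA = 0.00000894 A
1.75 A = 1.75 A
571 mA = 0.571 A

1.75 A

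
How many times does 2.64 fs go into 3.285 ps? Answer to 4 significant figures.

1244

(3.285 × 10^-12) / (2.64 × 10^-15) = 1.2443 × 10^3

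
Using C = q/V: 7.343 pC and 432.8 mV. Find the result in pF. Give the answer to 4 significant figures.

16.97 pF

(7.343 × 10⁻¹²) / (432.8 × 10⁻³) = 0.0169663 × 10⁻⁹ F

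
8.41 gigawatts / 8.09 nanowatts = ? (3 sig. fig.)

(8.41e9) / (8.09e-9) = 1.04e18

1040000000000000000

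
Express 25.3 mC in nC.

milli = 10⁻³, nano = 10⁻⁹; factor is 10⁶.
25.3 × 10⁶ = 25300000

25300000 nC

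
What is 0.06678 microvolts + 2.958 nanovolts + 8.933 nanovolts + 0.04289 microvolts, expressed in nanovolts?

In nanovolts:
  0.06678 microvolts = 0.06678 × 10³ nanovolts = 66.78
  2.958 nanovolts → 2.958
  8.933 nanovolts → 8.933
  0.04289 microvolts = 0.04289 × 10³ nanovolts = 42.89
Sum: 66.78 + 2.958 + 8.933 + 42.89 = 121.561

121.561 nanovolts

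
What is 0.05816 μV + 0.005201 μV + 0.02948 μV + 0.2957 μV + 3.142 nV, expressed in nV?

391.683 nV

In nV:
  0.05816 μV = 0.05816 × 10³ nV = 58.16
  0.005201 μV = 0.005201 × 10³ nV = 5.201
  0.02948 μV = 0.02948 × 10³ nV = 29.48
  0.2957 μV = 0.2957 × 10³ nV = 295.7
  3.142 nV → 3.142
Sum: 58.16 + 5.201 + 29.48 + 295.7 + 3.142 = 391.683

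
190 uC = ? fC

190000000000 fC

micro = 10⁻⁶, femto = 10⁻¹⁵; factor is 10⁹.
190 × 10⁹ = 190000000000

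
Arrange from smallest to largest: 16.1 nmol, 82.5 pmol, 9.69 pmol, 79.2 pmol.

16.1 nmol = 0.0000000161 mol
82.5 pmol = 0.0000000000825 mol
9.69 pmol = 0.00000000000969 mol
79.2 pmol = 0.0000000000792 mol

9.69 pmol < 79.2 pmol < 82.5 pmol < 16.1 nmol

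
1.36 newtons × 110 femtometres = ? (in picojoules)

0.1496 picojoules

1.36 × 110e-15 = 149.6e-15 J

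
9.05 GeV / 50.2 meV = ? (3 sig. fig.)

180000000000

(9.05 × 10⁹) / (50.2 × 10⁻³) = 0.1803 × 10¹²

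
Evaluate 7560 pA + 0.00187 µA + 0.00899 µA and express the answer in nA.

18.42 nA

In nA:
  7560 pA = 7560 × 10^-3 nA = 7.56
  0.00187 µA = 0.00187 × 10^3 nA = 1.87
  0.00899 µA = 0.00899 × 10^3 nA = 8.99
Sum: 7.56 + 1.87 + 8.99 = 18.42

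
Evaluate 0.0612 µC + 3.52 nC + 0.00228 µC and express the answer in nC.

67 nC

In nC:
  0.0612 µC = 0.0612 × 10^3 nC = 61.2
  3.52 nC → 3.52
  0.00228 µC = 0.00228 × 10^3 nC = 2.28
Sum: 61.2 + 3.52 + 2.28 = 67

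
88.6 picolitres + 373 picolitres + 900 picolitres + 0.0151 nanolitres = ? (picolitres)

1376.7 picolitres

In picolitres:
  88.6 picolitres → 88.6
  373 picolitres → 373
  900 picolitres → 900
  0.0151 nanolitres = 0.0151e3 picolitres = 15.1
Sum: 88.6 + 373 + 900 + 15.1 = 1376.7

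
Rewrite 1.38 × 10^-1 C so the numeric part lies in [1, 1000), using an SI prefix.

= 138 × 10^-3 C; 10^-3 is milli.

138 mC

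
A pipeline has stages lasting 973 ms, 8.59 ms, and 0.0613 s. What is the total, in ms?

1042.89 ms

In ms:
  973 ms → 973
  8.59 ms → 8.59
  0.0613 s = 0.0613e3 ms = 61.3
Sum: 973 + 8.59 + 61.3 = 1042.89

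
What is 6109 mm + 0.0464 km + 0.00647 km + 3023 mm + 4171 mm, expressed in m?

In m:
  6109 mm = 6109e-3 m = 6.109
  0.0464 km = 0.0464e3 m = 46.4
  0.00647 km = 0.00647e3 m = 6.47
  3023 mm = 3023e-3 m = 3.023
  4171 mm = 4171e-3 m = 4.171
Sum: 6.109 + 46.4 + 6.47 + 3.023 + 4.171 = 66.173

66.173 m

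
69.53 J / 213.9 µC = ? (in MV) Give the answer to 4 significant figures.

(69.53) / (213.9 × 10^-6) = 0.325058 × 10^6 V

0.3251 MV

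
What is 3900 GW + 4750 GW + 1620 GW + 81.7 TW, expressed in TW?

In TW:
  3900 GW = 3900e-3 TW = 3.9
  4750 GW = 4750e-3 TW = 4.75
  1620 GW = 1620e-3 TW = 1.62
  81.7 TW → 81.7
Sum: 3.9 + 4.75 + 1.62 + 81.7 = 91.97

91.97 TW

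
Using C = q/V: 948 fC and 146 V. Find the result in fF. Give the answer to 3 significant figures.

(948 × 10^-15) / (146) = 6.4932 × 10^-15 F

6.49 fF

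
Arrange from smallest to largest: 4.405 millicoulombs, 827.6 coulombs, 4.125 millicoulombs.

4.405 millicoulombs = 0.004405 coulombs
827.6 coulombs = 827.6 coulombs
4.125 millicoulombs = 0.004125 coulombs

4.125 millicoulombs < 4.405 millicoulombs < 827.6 coulombs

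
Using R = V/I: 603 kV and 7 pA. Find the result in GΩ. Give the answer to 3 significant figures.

(603e3) / (7e-12) = 86.143e15 Ω

86100000 GΩ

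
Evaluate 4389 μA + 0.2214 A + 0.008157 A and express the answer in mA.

233.946 mA

In mA:
  4389 μA = 4389 × 10^-3 mA = 4.389
  0.2214 A = 0.2214 × 10^3 mA = 221.4
  0.008157 A = 0.008157 × 10^3 mA = 8.157
Sum: 4.389 + 221.4 + 8.157 = 233.946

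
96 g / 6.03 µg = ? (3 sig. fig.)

15900000

(96) / (6.03e-6) = 15.92e6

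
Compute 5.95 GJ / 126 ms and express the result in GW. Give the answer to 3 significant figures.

47.2 GW

(5.95 × 10^9) / (126 × 10^-3) = 0.047222 × 10^12 W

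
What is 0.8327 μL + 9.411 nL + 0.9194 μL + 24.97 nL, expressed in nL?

1786.481 nL

In nL:
  0.8327 μL = 0.8327 × 10³ nL = 832.7
  9.411 nL → 9.411
  0.9194 μL = 0.9194 × 10³ nL = 919.4
  24.97 nL → 24.97
Sum: 832.7 + 9.411 + 919.4 + 24.97 = 1786.481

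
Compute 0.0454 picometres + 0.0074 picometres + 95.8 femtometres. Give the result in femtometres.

148.6 femtometres

In femtometres:
  0.0454 picometres = 0.0454 × 10³ femtometres = 45.4
  0.0074 picometres = 0.0074 × 10³ femtometres = 7.4
  95.8 femtometres → 95.8
Sum: 45.4 + 7.4 + 95.8 = 148.6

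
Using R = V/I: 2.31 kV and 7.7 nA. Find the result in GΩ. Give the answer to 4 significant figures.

300.0 GΩ

(2.31 × 10^3) / (7.7 × 10^-9) = 0.3 × 10^12 Ω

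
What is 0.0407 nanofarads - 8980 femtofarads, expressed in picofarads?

31.72 picofarads

In picofarads:
  0.0407 nanofarads = 0.0407 × 10^3 picofarads = 40.7
  8980 femtofarads = 8980 × 10^-3 picofarads = 8.98
Difference: 40.7 - 8.98 = 31.72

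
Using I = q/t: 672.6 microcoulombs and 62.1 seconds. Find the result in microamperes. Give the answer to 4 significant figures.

10.83 microamperes

(672.6 × 10⁻⁶) / (62.1) = 10.8309 × 10⁻⁶ A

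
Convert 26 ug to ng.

micro = 10^-6, nano = 10^-9; factor is 10^3.
26 × 10^3 = 26000

26000 ng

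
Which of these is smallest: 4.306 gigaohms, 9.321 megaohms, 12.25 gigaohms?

9.321 megaohms

4.306 gigaohms = 4306000000 ohms
9.321 megaohms = 9321000 ohms
12.25 gigaohms = 12250000000 ohms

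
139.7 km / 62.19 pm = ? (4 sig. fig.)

2246000000000000

(139.7 × 10³) / (62.19 × 10⁻¹²) = 2.2463 × 10¹⁵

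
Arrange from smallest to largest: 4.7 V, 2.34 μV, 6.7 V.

4.7 V = 4.7 V
2.34 μV = 0.00000234 V
6.7 V = 6.7 V

2.34 μV < 4.7 V < 6.7 V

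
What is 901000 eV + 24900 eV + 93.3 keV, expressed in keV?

In keV:
  901000 eV = 901000e-3 keV = 901
  24900 eV = 24900e-3 keV = 24.9
  93.3 keV → 93.3
Sum: 901 + 24.9 + 93.3 = 1019.2

1019.2 keV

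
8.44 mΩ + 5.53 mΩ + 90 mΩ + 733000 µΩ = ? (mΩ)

In mΩ:
  8.44 mΩ → 8.44
  5.53 mΩ → 5.53
  90 mΩ → 90
  733000 µΩ = 733000 × 10⁻³ mΩ = 733
Sum: 8.44 + 5.53 + 90 + 733 = 836.97

836.97 mΩ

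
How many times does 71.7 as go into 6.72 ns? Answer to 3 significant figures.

93700000

(6.72e-9) / (71.7e-18) = 0.09372e9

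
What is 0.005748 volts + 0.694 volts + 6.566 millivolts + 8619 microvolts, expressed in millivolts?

In millivolts:
  0.005748 volts = 0.005748 × 10³ millivolts = 5.748
  0.694 volts = 0.694 × 10³ millivolts = 694
  6.566 millivolts → 6.566
  8619 microvolts = 8619 × 10⁻³ millivolts = 8.619
Sum: 5.748 + 694 + 6.566 + 8.619 = 714.933

714.933 millivolts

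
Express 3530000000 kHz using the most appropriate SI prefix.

3.53 THz

= 3.53e12 Hz; 1e12 is tera.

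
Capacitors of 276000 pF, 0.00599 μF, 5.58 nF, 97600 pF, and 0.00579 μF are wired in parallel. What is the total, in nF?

390.96 nF

In nF:
  276000 pF = 276000 × 10^-3 nF = 276
  0.00599 μF = 0.00599 × 10^3 nF = 5.99
  5.58 nF → 5.58
  97600 pF = 97600 × 10^-3 nF = 97.6
  0.00579 μF = 0.00579 × 10^3 nF = 5.79
Sum: 276 + 5.99 + 5.58 + 97.6 + 5.79 = 390.96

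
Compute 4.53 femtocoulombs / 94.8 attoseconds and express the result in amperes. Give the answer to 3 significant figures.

(4.53 × 10⁻¹⁵) / (94.8 × 10⁻¹⁸) = 0.047785 × 10³ A

47.8 amperes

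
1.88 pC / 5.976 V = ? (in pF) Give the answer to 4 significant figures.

(1.88 × 10^-12) / (5.976) = 0.314592 × 10^-12 F

0.3146 pF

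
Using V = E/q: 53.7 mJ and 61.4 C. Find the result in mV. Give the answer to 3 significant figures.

0.875 mV

(53.7 × 10⁻³) / (61.4) = 0.87459 × 10⁻³ V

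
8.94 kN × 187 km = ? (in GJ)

8.94 × 10³ × 187 × 10³ = 1671.78 × 10⁶ J

1.67178 GJ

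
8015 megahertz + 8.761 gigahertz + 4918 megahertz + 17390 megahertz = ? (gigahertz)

In gigahertz:
  8015 megahertz = 8015e-3 gigahertz = 8.015
  8.761 gigahertz → 8.761
  4918 megahertz = 4918e-3 gigahertz = 4.918
  17390 megahertz = 17390e-3 gigahertz = 17.39
Sum: 8.015 + 8.761 + 4.918 + 17.39 = 39.084

39.084 gigahertz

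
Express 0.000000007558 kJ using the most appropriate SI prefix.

7.558 uJ

= 7.558 × 10⁻⁶ J; 10⁻⁶ is micro.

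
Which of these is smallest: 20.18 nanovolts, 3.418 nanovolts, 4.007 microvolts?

20.18 nanovolts = 0.00000002018 volts
3.418 nanovolts = 0.000000003418 volts
4.007 microvolts = 0.000004007 volts

3.418 nanovolts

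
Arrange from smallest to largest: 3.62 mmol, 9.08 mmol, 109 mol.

3.62 mmol = 0.00362 mol
9.08 mmol = 0.00908 mol
109 mol = 109 mol

3.62 mmol < 9.08 mmol < 109 mol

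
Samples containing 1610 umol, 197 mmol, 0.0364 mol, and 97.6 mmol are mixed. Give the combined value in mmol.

332.61 mmol

In mmol:
  1610 umol = 1610 × 10^-3 mmol = 1.61
  197 mmol → 197
  0.0364 mol = 0.0364 × 10^3 mmol = 36.4
  97.6 mmol → 97.6
Sum: 1.61 + 197 + 36.4 + 97.6 = 332.61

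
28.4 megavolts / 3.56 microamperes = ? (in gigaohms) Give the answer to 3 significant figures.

(28.4e6) / (3.56e-6) = 7.9775e12 Ω

7980 gigaohms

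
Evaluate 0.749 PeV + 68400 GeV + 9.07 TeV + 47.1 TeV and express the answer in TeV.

873.57 TeV

In TeV:
  0.749 PeV = 0.749e3 TeV = 749
  68400 GeV = 68400e-3 TeV = 68.4
  9.07 TeV → 9.07
  47.1 TeV → 47.1
Sum: 749 + 68.4 + 9.07 + 47.1 = 873.57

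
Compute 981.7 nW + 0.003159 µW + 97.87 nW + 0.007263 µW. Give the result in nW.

1089.992 nW

In nW:
  981.7 nW → 981.7
  0.003159 µW = 0.003159 × 10^3 nW = 3.159
  97.87 nW → 97.87
  0.007263 µW = 0.007263 × 10^3 nW = 7.263
Sum: 981.7 + 3.159 + 97.87 + 7.263 = 1089.992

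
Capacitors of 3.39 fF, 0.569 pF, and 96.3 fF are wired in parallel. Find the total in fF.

668.69 fF

In fF:
  3.39 fF → 3.39
  0.569 pF = 0.569e3 fF = 569
  96.3 fF → 96.3
Sum: 3.39 + 569 + 96.3 = 668.69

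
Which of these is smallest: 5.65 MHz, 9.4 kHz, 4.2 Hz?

5.65 MHz = 5650000 Hz
9.4 kHz = 9400 Hz
4.2 Hz = 4.2 Hz

4.2 Hz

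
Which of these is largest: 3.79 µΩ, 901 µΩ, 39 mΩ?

39 mΩ

3.79 µΩ = 0.00000379 Ω
901 µΩ = 0.000901 Ω
39 mΩ = 0.039 Ω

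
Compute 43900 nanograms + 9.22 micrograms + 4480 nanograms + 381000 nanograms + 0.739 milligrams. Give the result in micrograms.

1177.6 micrograms

In micrograms:
  43900 nanograms = 43900e-3 micrograms = 43.9
  9.22 micrograms → 9.22
  4480 nanograms = 4480e-3 micrograms = 4.48
  381000 nanograms = 381000e-3 micrograms = 381
  0.739 milligrams = 0.739e3 micrograms = 739
Sum: 43.9 + 9.22 + 4.48 + 381 + 739 = 1177.6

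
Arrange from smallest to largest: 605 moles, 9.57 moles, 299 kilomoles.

9.57 moles < 605 moles < 299 kilomoles

605 moles = 605 moles
9.57 moles = 9.57 moles
299 kilomoles = 299000 moles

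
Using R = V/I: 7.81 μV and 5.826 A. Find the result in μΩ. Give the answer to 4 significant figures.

(7.81e-6) / (5.826) = 1.34054e-6 Ω

1.341 μΩ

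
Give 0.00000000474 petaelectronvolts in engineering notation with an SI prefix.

4.74 megaelectronvolts

= 4.74 × 10^6 electronvolts; 10^6 is mega.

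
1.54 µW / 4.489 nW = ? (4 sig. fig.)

343.1

(1.54 × 10⁻⁶) / (4.489 × 10⁻⁹) = 0.34306 × 10³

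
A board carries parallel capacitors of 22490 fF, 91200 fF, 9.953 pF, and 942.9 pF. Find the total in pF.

1066.543 pF

In pF:
  22490 fF = 22490e-3 pF = 22.49
  91200 fF = 91200e-3 pF = 91.2
  9.953 pF → 9.953
  942.9 pF → 942.9
Sum: 22.49 + 91.2 + 9.953 + 942.9 = 1066.543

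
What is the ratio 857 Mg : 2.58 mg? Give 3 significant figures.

(857 × 10^6) / (2.58 × 10^-3) = 332.2 × 10^9

332000000000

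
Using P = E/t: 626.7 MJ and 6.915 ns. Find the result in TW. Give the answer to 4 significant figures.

(626.7 × 10^6) / (6.915 × 10^-9) = 90.6291 × 10^15 W

90630 TW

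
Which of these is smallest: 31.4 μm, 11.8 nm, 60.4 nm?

11.8 nm

31.4 μm = 0.0000314 m
11.8 nm = 0.0000000118 m
60.4 nm = 0.0000000604 m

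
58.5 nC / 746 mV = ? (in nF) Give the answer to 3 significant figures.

78.4 nF

(58.5 × 10^-9) / (746 × 10^-3) = 0.078418 × 10^-6 F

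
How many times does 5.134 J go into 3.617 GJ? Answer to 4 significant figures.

704500000

(3.617 × 10^9) / (5.134) = 0.70452 × 10^9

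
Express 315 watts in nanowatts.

(no prefix) = 10⁰, nano = 10⁻⁹; factor is 10⁹.
315 × 10⁹ = 315000000000

315000000000 nanowatts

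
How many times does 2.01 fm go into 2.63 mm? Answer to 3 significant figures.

1310000000000

(2.63 × 10^-3) / (2.01 × 10^-15) = 1.308 × 10^12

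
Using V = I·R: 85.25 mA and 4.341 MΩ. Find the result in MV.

85.25 × 10^-3 × 4.341 × 10^6 = 370.07025 × 10^3 V

0.37007025 MV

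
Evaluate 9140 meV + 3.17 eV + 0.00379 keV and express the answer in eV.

In eV:
  9140 meV = 9140 × 10^-3 eV = 9.14
  3.17 eV → 3.17
  0.00379 keV = 0.00379 × 10^3 eV = 3.79
Sum: 9.14 + 3.17 + 3.79 = 16.1

16.1 eV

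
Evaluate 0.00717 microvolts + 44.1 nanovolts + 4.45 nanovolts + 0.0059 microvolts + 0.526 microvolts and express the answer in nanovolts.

In nanovolts:
  0.00717 microvolts = 0.00717 × 10^3 nanovolts = 7.17
  44.1 nanovolts → 44.1
  4.45 nanovolts → 4.45
  0.0059 microvolts = 0.0059 × 10^3 nanovolts = 5.9
  0.526 microvolts = 0.526 × 10^3 nanovolts = 526
Sum: 7.17 + 44.1 + 4.45 + 5.9 + 526 = 587.62

587.62 nanovolts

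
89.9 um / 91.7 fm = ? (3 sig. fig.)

980000000

(89.9 × 10^-6) / (91.7 × 10^-15) = 0.9804 × 10^9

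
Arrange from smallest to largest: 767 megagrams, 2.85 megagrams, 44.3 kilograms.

767 megagrams = 767000000 grams
2.85 megagrams = 2850000 grams
44.3 kilograms = 44300 grams

44.3 kilograms < 2.85 megagrams < 767 megagrams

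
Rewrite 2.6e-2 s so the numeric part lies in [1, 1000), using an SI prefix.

= 26e-3 s; 1e-3 is milli.

26 ms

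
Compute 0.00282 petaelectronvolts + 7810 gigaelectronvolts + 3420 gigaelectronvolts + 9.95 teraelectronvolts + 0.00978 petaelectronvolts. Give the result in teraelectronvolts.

In teraelectronvolts:
  0.00282 petaelectronvolts = 0.00282e3 teraelectronvolts = 2.82
  7810 gigaelectronvolts = 7810e-3 teraelectronvolts = 7.81
  3420 gigaelectronvolts = 3420e-3 teraelectronvolts = 3.42
  9.95 teraelectronvolts → 9.95
  0.00978 petaelectronvolts = 0.00978e3 teraelectronvolts = 9.78
Sum: 2.82 + 7.81 + 3.42 + 9.95 + 9.78 = 33.78

33.78 teraelectronvolts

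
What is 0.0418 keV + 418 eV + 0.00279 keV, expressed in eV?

462.59 eV

In eV:
  0.0418 keV = 0.0418e3 eV = 41.8
  418 eV → 418
  0.00279 keV = 0.00279e3 eV = 2.79
Sum: 41.8 + 418 + 2.79 = 462.59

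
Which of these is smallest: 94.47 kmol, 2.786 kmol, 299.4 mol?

299.4 mol

94.47 kmol = 94470 mol
2.786 kmol = 2786 mol
299.4 mol = 299.4 mol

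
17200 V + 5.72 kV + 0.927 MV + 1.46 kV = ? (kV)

In kV:
  17200 V = 17200 × 10⁻³ kV = 17.2
  5.72 kV → 5.72
  0.927 MV = 0.927 × 10³ kV = 927
  1.46 kV → 1.46
Sum: 17.2 + 5.72 + 927 + 1.46 = 951.38

951.38 kV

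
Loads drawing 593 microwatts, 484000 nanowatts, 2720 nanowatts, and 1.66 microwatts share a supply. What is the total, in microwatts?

1081.38 microwatts

In microwatts:
  593 microwatts → 593
  484000 nanowatts = 484000 × 10^-3 microwatts = 484
  2720 nanowatts = 2720 × 10^-3 microwatts = 2.72
  1.66 microwatts → 1.66
Sum: 593 + 484 + 2.72 + 1.66 = 1081.38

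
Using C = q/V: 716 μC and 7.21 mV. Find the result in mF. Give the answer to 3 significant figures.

99.3 mF

(716 × 10^-6) / (7.21 × 10^-3) = 99.307 × 10^-3 F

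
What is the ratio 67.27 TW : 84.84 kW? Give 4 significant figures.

792900000

(67.27 × 10¹²) / (84.84 × 10³) = 0.7929 × 10⁹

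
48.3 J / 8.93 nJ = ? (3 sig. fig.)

(48.3) / (8.93 × 10⁻⁹) = 5.409 × 10⁹

5410000000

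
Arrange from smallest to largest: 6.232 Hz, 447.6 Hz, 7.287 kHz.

6.232 Hz < 447.6 Hz < 7.287 kHz

6.232 Hz = 6.232 Hz
447.6 Hz = 447.6 Hz
7.287 kHz = 7287 Hz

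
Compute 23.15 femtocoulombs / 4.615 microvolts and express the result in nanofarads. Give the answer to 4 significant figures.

(23.15e-15) / (4.615e-6) = 5.01625e-9 F

5.016 nanofarads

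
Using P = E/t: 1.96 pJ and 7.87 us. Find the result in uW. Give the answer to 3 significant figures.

(1.96 × 10^-12) / (7.87 × 10^-6) = 0.24905 × 10^-6 W

0.249 uW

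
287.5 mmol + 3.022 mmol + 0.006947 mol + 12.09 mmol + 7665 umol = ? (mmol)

317.224 mmol

In mmol:
  287.5 mmol → 287.5
  3.022 mmol → 3.022
  0.006947 mol = 0.006947e3 mmol = 6.947
  12.09 mmol → 12.09
  7665 umol = 7665e-3 mmol = 7.665
Sum: 287.5 + 3.022 + 6.947 + 12.09 + 7.665 = 317.224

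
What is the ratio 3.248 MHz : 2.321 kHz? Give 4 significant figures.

(3.248 × 10^6) / (2.321 × 10^3) = 1.3994 × 10^3

1399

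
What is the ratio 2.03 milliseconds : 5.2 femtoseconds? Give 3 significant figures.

390000000000

(2.03 × 10^-3) / (5.2 × 10^-15) = 0.3904 × 10^12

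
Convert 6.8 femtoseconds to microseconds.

femto = 10^-15, micro = 10^-6; factor is 10^-9.
6.8 × 10^-9 = 0.0000000068

0.0000000068 microseconds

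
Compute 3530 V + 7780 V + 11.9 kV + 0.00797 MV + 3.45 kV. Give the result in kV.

In kV:
  3530 V = 3530e-3 kV = 3.53
  7780 V = 7780e-3 kV = 7.78
  11.9 kV → 11.9
  0.00797 MV = 0.00797e3 kV = 7.97
  3.45 kV → 3.45
Sum: 3.53 + 7.78 + 11.9 + 7.97 + 3.45 = 34.63

34.63 kV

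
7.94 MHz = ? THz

mega = 10^6, tera = 10^12; factor is 10^-6.
7.94 × 10^-6 = 0.00000794

0.00000794 THz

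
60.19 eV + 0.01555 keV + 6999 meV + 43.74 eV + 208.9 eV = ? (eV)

335.379 eV

In eV:
  60.19 eV → 60.19
  0.01555 keV = 0.01555 × 10³ eV = 15.55
  6999 meV = 6999 × 10⁻³ eV = 6.999
  43.74 eV → 43.74
  208.9 eV → 208.9
Sum: 60.19 + 15.55 + 6.999 + 43.74 + 208.9 = 335.379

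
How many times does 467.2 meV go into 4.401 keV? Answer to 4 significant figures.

(4.401 × 10^3) / (467.2 × 10^-3) = 0.0094199 × 10^6

9420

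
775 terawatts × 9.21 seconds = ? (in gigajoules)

775e12 × 9.21 = 7137.75e12 J

7137750 gigajoules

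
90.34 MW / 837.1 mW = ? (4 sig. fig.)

107900000

(90.34 × 10^6) / (837.1 × 10^-3) = 0.10792 × 10^9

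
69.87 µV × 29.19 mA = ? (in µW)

2.0395053 µW

69.87 × 10^-6 × 29.19 × 10^-3 = 2039.5053 × 10^-9 W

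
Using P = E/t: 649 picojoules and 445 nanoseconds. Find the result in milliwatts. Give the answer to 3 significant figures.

1.46 milliwatts

(649 × 10^-12) / (445 × 10^-9) = 1.4584 × 10^-3 W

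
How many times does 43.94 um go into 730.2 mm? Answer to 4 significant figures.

16620

(730.2e-3) / (43.94e-6) = 16.618e3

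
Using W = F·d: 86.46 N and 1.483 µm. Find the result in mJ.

0.12822018 mJ

86.46 × 1.483 × 10^-6 = 128.22018 × 10^-6 J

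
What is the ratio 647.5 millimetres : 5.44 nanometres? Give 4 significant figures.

(647.5e-3) / (5.44e-9) = 119.03e6

119000000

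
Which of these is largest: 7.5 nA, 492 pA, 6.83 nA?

7.5 nA = 0.0000000075 A
492 pA = 0.000000000492 A
6.83 nA = 0.00000000683 A

7.5 nA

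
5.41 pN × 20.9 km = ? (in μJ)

0.113069 μJ

5.41e-12 × 20.9e3 = 113.069e-9 J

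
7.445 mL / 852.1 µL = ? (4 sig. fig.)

8.737

(7.445e-3) / (852.1e-6) = 0.0087372e3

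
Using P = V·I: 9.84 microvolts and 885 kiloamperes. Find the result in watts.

8.7084 watts

9.84 × 10^-6 × 885 × 10^3 = 8708.4 × 10^-3 W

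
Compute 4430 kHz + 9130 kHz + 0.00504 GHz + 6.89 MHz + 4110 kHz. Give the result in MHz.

In MHz:
  4430 kHz = 4430 × 10^-3 MHz = 4.43
  9130 kHz = 9130 × 10^-3 MHz = 9.13
  0.00504 GHz = 0.00504 × 10^3 MHz = 5.04
  6.89 MHz → 6.89
  4110 kHz = 4110 × 10^-3 MHz = 4.11
Sum: 4.43 + 9.13 + 5.04 + 6.89 + 4.11 = 29.6

29.6 MHz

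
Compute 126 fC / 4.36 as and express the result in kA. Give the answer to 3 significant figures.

(126 × 10^-15) / (4.36 × 10^-18) = 28.899 × 10^3 A

28.9 kA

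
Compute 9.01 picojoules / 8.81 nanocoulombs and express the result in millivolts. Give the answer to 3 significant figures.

(9.01e-12) / (8.81e-9) = 1.0227e-3 V

1.02 millivolts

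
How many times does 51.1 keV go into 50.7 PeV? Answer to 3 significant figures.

(50.7 × 10^15) / (51.1 × 10^3) = 0.9922 × 10^12

992000000000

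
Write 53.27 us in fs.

micro = 10⁻⁶, femto = 10⁻¹⁵; factor is 10⁹.
53.27 × 10⁹ = 53270000000

53270000000 fs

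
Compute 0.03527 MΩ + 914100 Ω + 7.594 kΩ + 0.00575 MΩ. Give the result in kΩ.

In kΩ:
  0.03527 MΩ = 0.03527 × 10^3 kΩ = 35.27
  914100 Ω = 914100 × 10^-3 kΩ = 914.1
  7.594 kΩ → 7.594
  0.00575 MΩ = 0.00575 × 10^3 kΩ = 5.75
Sum: 35.27 + 914.1 + 7.594 + 5.75 = 962.714

962.714 kΩ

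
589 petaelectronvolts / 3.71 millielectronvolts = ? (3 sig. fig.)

(589e15) / (3.71e-3) = 158.8e18

159000000000000000000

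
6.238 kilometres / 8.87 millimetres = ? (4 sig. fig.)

703300

(6.238 × 10^3) / (8.87 × 10^-3) = 0.70327 × 10^6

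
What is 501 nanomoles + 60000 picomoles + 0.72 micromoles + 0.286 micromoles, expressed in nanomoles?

1567 nanomoles

In nanomoles:
  501 nanomoles → 501
  60000 picomoles = 60000e-3 nanomoles = 60
  0.72 micromoles = 0.72e3 nanomoles = 720
  0.286 micromoles = 0.286e3 nanomoles = 286
Sum: 501 + 60 + 720 + 286 = 1567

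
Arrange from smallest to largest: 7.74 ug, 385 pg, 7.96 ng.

385 pg < 7.96 ng < 7.74 ug

7.74 ug = 0.00000774 g
385 pg = 0.000000000385 g
7.96 ng = 0.00000000796 g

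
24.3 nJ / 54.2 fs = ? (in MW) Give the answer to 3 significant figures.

(24.3 × 10^-9) / (54.2 × 10^-15) = 0.44834 × 10^6 W

0.448 MW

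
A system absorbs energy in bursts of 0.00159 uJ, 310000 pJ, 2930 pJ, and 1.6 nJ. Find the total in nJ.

316.12 nJ

In nJ:
  0.00159 uJ = 0.00159e3 nJ = 1.59
  310000 pJ = 310000e-3 nJ = 310
  2930 pJ = 2930e-3 nJ = 2.93
  1.6 nJ → 1.6
Sum: 1.59 + 310 + 2.93 + 1.6 = 316.12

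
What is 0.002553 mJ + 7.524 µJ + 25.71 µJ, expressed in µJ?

35.787 µJ

In µJ:
  0.002553 mJ = 0.002553e3 µJ = 2.553
  7.524 µJ → 7.524
  25.71 µJ → 25.71
Sum: 2.553 + 7.524 + 25.71 = 35.787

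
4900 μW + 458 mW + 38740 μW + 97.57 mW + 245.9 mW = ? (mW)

845.11 mW

In mW:
  4900 μW = 4900 × 10⁻³ mW = 4.9
  458 mW → 458
  38740 μW = 38740 × 10⁻³ mW = 38.74
  97.57 mW → 97.57
  245.9 mW → 245.9
Sum: 4.9 + 458 + 38.74 + 97.57 + 245.9 = 845.11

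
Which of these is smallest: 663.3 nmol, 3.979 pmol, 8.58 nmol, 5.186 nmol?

663.3 nmol = 0.0000006633 mol
3.979 pmol = 0.000000000003979 mol
8.58 nmol = 0.00000000858 mol
5.186 nmol = 0.000000005186 mol

3.979 pmol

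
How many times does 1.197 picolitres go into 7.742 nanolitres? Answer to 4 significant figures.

6468

(7.742 × 10^-9) / (1.197 × 10^-12) = 6.4678 × 10^3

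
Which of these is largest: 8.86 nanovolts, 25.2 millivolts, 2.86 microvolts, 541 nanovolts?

8.86 nanovolts = 0.00000000886 volts
25.2 millivolts = 0.0252 volts
2.86 microvolts = 0.00000286 volts
541 nanovolts = 0.000000541 volts

25.2 millivolts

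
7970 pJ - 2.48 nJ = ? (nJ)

In nJ:
  7970 pJ = 7970 × 10⁻³ nJ = 7.97
  2.48 nJ → 2.48
Difference: 7.97 - 2.48 = 5.49

5.49 nJ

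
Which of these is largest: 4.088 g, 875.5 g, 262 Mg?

4.088 g = 4.088 g
875.5 g = 875.5 g
262 Mg = 262000000 g

262 Mg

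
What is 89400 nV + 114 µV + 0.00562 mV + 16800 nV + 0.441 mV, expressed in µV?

666.82 µV

In µV:
  89400 nV = 89400e-3 µV = 89.4
  114 µV → 114
  0.00562 mV = 0.00562e3 µV = 5.62
  16800 nV = 16800e-3 µV = 16.8
  0.441 mV = 0.441e3 µV = 441
Sum: 89.4 + 114 + 5.62 + 16.8 + 441 = 666.82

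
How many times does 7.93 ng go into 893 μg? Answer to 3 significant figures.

113000

(893e-6) / (7.93e-9) = 112.6e3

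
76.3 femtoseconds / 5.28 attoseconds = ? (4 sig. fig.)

(76.3 × 10⁻¹⁵) / (5.28 × 10⁻¹⁸) = 14.451 × 10³

14450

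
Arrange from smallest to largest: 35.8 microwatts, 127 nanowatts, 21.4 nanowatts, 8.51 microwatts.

35.8 microwatts = 0.0000358 watts
127 nanowatts = 0.000000127 watts
21.4 nanowatts = 0.0000000214 watts
8.51 microwatts = 0.00000851 watts

21.4 nanowatts < 127 nanowatts < 8.51 microwatts < 35.8 microwatts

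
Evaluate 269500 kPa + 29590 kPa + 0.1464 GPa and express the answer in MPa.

445.49 MPa

In MPa:
  269500 kPa = 269500 × 10⁻³ MPa = 269.5
  29590 kPa = 29590 × 10⁻³ MPa = 29.59
  0.1464 GPa = 0.1464 × 10³ MPa = 146.4
Sum: 269.5 + 29.59 + 146.4 = 445.49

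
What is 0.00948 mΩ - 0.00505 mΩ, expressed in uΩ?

In uΩ:
  0.00948 mΩ = 0.00948 × 10^3 uΩ = 9.48
  0.00505 mΩ = 0.00505 × 10^3 uΩ = 5.05
Difference: 9.48 - 5.05 = 4.43

4.43 uΩ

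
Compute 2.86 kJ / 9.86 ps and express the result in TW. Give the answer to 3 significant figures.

290 TW

(2.86e3) / (9.86e-12) = 0.29006e15 W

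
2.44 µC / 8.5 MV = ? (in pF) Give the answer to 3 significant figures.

(2.44 × 10⁻⁶) / (8.5 × 10⁶) = 0.28706 × 10⁻¹² F

0.287 pF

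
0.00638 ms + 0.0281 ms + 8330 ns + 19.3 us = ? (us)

62.11 us

In us:
  0.00638 ms = 0.00638 × 10^3 us = 6.38
  0.0281 ms = 0.0281 × 10^3 us = 28.1
  8330 ns = 8330 × 10^-3 us = 8.33
  19.3 us → 19.3
Sum: 6.38 + 28.1 + 8.33 + 19.3 = 62.11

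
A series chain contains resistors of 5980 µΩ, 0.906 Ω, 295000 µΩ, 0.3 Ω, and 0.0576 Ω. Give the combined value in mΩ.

1564.58 mΩ

In mΩ:
  5980 µΩ = 5980e-3 mΩ = 5.98
  0.906 Ω = 0.906e3 mΩ = 906
  295000 µΩ = 295000e-3 mΩ = 295
  0.3 Ω = 0.3e3 mΩ = 300
  0.0576 Ω = 0.0576e3 mΩ = 57.6
Sum: 5.98 + 906 + 295 + 300 + 57.6 = 1564.58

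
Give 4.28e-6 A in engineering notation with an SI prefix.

4.28 µA

= 4.28e-6 A; 1e-6 is micro.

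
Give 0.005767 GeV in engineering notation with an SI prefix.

5.767 MeV

= 5.767 × 10⁶ eV; 10⁶ is mega.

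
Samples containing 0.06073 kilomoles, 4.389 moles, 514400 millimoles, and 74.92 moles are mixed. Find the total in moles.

654.439 moles

In moles:
  0.06073 kilomoles = 0.06073 × 10^3 moles = 60.73
  4.389 moles → 4.389
  514400 millimoles = 514400 × 10^-3 moles = 514.4
  74.92 moles → 74.92
Sum: 60.73 + 4.389 + 514.4 + 74.92 = 654.439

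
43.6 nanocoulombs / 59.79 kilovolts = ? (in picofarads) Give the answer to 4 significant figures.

0.7292 picofarads

(43.6 × 10^-9) / (59.79 × 10^3) = 0.729219 × 10^-12 F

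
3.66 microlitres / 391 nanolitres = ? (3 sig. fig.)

(3.66 × 10^-6) / (391 × 10^-9) = 0.009361 × 10^3

9.36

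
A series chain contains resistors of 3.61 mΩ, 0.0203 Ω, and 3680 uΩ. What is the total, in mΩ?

In mΩ:
  3.61 mΩ → 3.61
  0.0203 Ω = 0.0203 × 10^3 mΩ = 20.3
  3680 uΩ = 3680 × 10^-3 mΩ = 3.68
Sum: 3.61 + 20.3 + 3.68 = 27.59

27.59 mΩ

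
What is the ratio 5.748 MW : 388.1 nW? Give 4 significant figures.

14810000000000

(5.748 × 10⁶) / (388.1 × 10⁻⁹) = 0.014811 × 10¹⁵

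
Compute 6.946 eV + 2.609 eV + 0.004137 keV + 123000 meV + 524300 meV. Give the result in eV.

660.992 eV

In eV:
  6.946 eV → 6.946
  2.609 eV → 2.609
  0.004137 keV = 0.004137 × 10³ eV = 4.137
  123000 meV = 123000 × 10⁻³ eV = 123
  524300 meV = 524300 × 10⁻³ eV = 524.3
Sum: 6.946 + 2.609 + 4.137 + 123 + 524.3 = 660.992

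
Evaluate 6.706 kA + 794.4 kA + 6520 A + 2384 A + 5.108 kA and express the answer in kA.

In kA:
  6.706 kA → 6.706
  794.4 kA → 794.4
  6520 A = 6520e-3 kA = 6.52
  2384 A = 2384e-3 kA = 2.384
  5.108 kA → 5.108
Sum: 6.706 + 794.4 + 6.52 + 2.384 + 5.108 = 815.118

815.118 kA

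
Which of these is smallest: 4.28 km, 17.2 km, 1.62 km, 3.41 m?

4.28 km = 4280 m
17.2 km = 17200 m
1.62 km = 1620 m
3.41 m = 3.41 m

3.41 m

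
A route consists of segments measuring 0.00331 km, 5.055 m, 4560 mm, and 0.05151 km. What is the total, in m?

64.435 m

In m:
  0.00331 km = 0.00331 × 10^3 m = 3.31
  5.055 m → 5.055
  4560 mm = 4560 × 10^-3 m = 4.56
  0.05151 km = 0.05151 × 10^3 m = 51.51
Sum: 3.31 + 5.055 + 4.56 + 51.51 = 64.435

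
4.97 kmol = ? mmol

4970000 mmol

kilo = 10^3, milli = 10^-3; factor is 10^6.
4.97 × 10^6 = 4970000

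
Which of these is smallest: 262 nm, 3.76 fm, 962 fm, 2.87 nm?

3.76 fm

262 nm = 0.000000262 m
3.76 fm = 0.00000000000000376 m
962 fm = 0.000000000000962 m
2.87 nm = 0.00000000287 m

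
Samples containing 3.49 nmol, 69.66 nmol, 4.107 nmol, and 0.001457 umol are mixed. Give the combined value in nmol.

78.714 nmol

In nmol:
  3.49 nmol → 3.49
  69.66 nmol → 69.66
  4.107 nmol → 4.107
  0.001457 umol = 0.001457 × 10^3 nmol = 1.457
Sum: 3.49 + 69.66 + 4.107 + 1.457 = 78.714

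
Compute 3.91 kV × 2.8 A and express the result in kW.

10.948 kW

3.91 × 10³ × 2.8 = 10.948 × 10³ W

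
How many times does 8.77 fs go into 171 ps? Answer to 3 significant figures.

19500

(171e-12) / (8.77e-15) = 19.5e3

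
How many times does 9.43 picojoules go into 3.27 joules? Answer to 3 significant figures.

347000000000

(3.27) / (9.43 × 10^-12) = 0.3468 × 10^12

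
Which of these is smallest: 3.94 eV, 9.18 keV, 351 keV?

3.94 eV = 3.94 eV
9.18 keV = 9180 eV
351 keV = 351000 eV

3.94 eV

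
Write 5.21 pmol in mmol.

0.00000000521 mmol

pico = 10⁻¹², milli = 10⁻³; factor is 10⁻⁹.
5.21 × 10⁻⁹ = 0.00000000521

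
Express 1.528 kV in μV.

kilo = 10³, micro = 10⁻⁶; factor is 10⁹.
1.528 × 10⁹ = 1528000000

1528000000 μV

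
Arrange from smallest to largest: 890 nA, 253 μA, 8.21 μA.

890 nA < 8.21 μA < 253 μA

890 nA = 0.00000089 A
253 μA = 0.000253 A
8.21 μA = 0.00000821 A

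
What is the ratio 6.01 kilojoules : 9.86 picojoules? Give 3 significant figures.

610000000000000

(6.01 × 10³) / (9.86 × 10⁻¹²) = 0.6095 × 10¹⁵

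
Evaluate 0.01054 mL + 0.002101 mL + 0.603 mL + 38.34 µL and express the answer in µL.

653.981 µL

In µL:
  0.01054 mL = 0.01054 × 10³ µL = 10.54
  0.002101 mL = 0.002101 × 10³ µL = 2.101
  0.603 mL = 0.603 × 10³ µL = 603
  38.34 µL → 38.34
Sum: 10.54 + 2.101 + 603 + 38.34 = 653.981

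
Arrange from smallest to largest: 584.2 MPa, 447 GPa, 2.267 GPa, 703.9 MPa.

584.2 MPa = 584200000 Pa
447 GPa = 447000000000 Pa
2.267 GPa = 2267000000 Pa
703.9 MPa = 703900000 Pa

584.2 MPa < 703.9 MPa < 2.267 GPa < 447 GPa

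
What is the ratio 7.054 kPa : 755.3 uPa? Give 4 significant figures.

(7.054 × 10³) / (755.3 × 10⁻⁶) = 0.0093393 × 10⁹

9339000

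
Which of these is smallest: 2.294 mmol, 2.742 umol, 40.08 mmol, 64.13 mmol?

2.742 umol

2.294 mmol = 0.002294 mol
2.742 umol = 0.000002742 mol
40.08 mmol = 0.04008 mol
64.13 mmol = 0.06413 mol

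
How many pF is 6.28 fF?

0.00628 pF

femto = 10⁻¹⁵, pico = 10⁻¹²; factor is 10⁻³.
6.28 × 10⁻³ = 0.00628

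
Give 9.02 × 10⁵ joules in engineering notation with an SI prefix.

= 902 × 10³ joules; 10³ is kilo.

902 kilojoules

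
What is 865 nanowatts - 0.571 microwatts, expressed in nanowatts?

294 nanowatts

In nanowatts:
  865 nanowatts → 865
  0.571 microwatts = 0.571 × 10³ nanowatts = 571
Difference: 865 - 571 = 294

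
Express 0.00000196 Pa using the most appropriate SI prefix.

1.96 uPa

= 1.96 × 10^-6 Pa; 10^-6 is micro.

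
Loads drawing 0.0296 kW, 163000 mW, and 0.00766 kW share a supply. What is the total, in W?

In W:
  0.0296 kW = 0.0296 × 10³ W = 29.6
  163000 mW = 163000 × 10⁻³ W = 163
  0.00766 kW = 0.00766 × 10³ W = 7.66
Sum: 29.6 + 163 + 7.66 = 200.26

200.26 W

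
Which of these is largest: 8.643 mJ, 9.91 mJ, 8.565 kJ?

8.643 mJ = 0.008643 J
9.91 mJ = 0.00991 J
8.565 kJ = 8565 J

8.565 kJ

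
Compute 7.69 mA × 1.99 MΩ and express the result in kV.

15.3031 kV

7.69 × 10^-3 × 1.99 × 10^6 = 15.3031 × 10^3 V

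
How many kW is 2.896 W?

0.002896 kW

(no prefix) = 10⁰, kilo = 10³; factor is 10⁻³.
2.896 × 10⁻³ = 0.002896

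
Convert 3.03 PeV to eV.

3030000000000000 eV

peta = 10^15, (no prefix) = 10^0; factor is 10^15.
3.03 × 10^15 = 3030000000000000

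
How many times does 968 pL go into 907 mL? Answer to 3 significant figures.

937000000

(907 × 10⁻³) / (968 × 10⁻¹²) = 0.937 × 10⁹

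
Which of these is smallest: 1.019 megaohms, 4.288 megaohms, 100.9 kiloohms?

100.9 kiloohms

1.019 megaohms = 1019000 ohms
4.288 megaohms = 4288000 ohms
100.9 kiloohms = 100900 ohms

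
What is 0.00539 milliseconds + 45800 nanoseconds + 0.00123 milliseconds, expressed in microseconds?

52.42 microseconds

In microseconds:
  0.00539 milliseconds = 0.00539e3 microseconds = 5.39
  45800 nanoseconds = 45800e-3 microseconds = 45.8
  0.00123 milliseconds = 0.00123e3 microseconds = 1.23
Sum: 5.39 + 45.8 + 1.23 = 52.42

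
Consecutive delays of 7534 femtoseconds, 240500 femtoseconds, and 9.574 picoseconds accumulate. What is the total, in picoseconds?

In picoseconds:
  7534 femtoseconds = 7534 × 10⁻³ picoseconds = 7.534
  240500 femtoseconds = 240500 × 10⁻³ picoseconds = 240.5
  9.574 picoseconds → 9.574
Sum: 7.534 + 240.5 + 9.574 = 257.608

257.608 picoseconds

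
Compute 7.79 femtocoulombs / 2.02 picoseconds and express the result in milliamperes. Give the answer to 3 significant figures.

3.86 milliamperes

(7.79 × 10^-15) / (2.02 × 10^-12) = 3.8564 × 10^-3 A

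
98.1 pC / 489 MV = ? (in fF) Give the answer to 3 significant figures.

(98.1e-12) / (489e6) = 0.20061e-18 F

0.000201 fF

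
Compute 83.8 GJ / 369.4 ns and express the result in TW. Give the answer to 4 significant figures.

(83.8 × 10⁹) / (369.4 × 10⁻⁹) = 0.226854 × 10¹⁸ W

226900 TW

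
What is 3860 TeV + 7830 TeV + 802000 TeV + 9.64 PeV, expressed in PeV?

823.33 PeV

In PeV:
  3860 TeV = 3860 × 10^-3 PeV = 3.86
  7830 TeV = 7830 × 10^-3 PeV = 7.83
  802000 TeV = 802000 × 10^-3 PeV = 802
  9.64 PeV → 9.64
Sum: 3.86 + 7.83 + 802 + 9.64 = 823.33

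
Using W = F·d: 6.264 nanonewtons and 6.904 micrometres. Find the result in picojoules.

6.264e-9 × 6.904e-6 = 43.246656e-15 J

0.043246656 picojoules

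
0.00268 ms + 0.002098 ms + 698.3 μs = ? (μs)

In μs:
  0.00268 ms = 0.00268 × 10³ μs = 2.68
  0.002098 ms = 0.002098 × 10³ μs = 2.098
  698.3 μs → 698.3
Sum: 2.68 + 2.098 + 698.3 = 703.078

703.078 μs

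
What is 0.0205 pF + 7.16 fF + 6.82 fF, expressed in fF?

In fF:
  0.0205 pF = 0.0205e3 fF = 20.5
  7.16 fF → 7.16
  6.82 fF → 6.82
Sum: 20.5 + 7.16 + 6.82 = 34.48

34.48 fF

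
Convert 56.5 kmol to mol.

56500 mol

kilo = 10³, (no prefix) = 10⁰; factor is 10³.
56.5 × 10³ = 56500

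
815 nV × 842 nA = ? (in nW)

815 × 10^-9 × 842 × 10^-9 = 686230 × 10^-18 W

0.00068623 nW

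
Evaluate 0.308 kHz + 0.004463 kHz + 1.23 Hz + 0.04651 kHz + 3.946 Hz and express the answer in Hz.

364.149 Hz

In Hz:
  0.308 kHz = 0.308 × 10³ Hz = 308
  0.004463 kHz = 0.004463 × 10³ Hz = 4.463
  1.23 Hz → 1.23
  0.04651 kHz = 0.04651 × 10³ Hz = 46.51
  3.946 Hz → 3.946
Sum: 308 + 4.463 + 1.23 + 46.51 + 3.946 = 364.149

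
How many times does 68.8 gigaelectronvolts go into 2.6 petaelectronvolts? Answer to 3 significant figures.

(2.6e15) / (68.8e9) = 0.03779e6

37800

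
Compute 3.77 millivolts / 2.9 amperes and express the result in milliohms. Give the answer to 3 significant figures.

1.30 milliohms

(3.77 × 10^-3) / (2.9) = 1.3 × 10^-3 Ω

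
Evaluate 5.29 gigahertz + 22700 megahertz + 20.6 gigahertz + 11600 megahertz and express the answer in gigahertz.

In gigahertz:
  5.29 gigahertz → 5.29
  22700 megahertz = 22700e-3 gigahertz = 22.7
  20.6 gigahertz → 20.6
  11600 megahertz = 11600e-3 gigahertz = 11.6
Sum: 5.29 + 22.7 + 20.6 + 11.6 = 60.19

60.19 gigahertz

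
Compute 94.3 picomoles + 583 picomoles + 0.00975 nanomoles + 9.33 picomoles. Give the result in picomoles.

696.38 picomoles

In picomoles:
  94.3 picomoles → 94.3
  583 picomoles → 583
  0.00975 nanomoles = 0.00975 × 10^3 picomoles = 9.75
  9.33 picomoles → 9.33
Sum: 94.3 + 583 + 9.75 + 9.33 = 696.38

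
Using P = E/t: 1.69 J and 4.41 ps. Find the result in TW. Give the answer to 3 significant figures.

(1.69) / (4.41e-12) = 0.38322e12 W

0.383 TW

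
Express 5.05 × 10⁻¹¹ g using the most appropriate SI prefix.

= 50.5 × 10⁻¹² g; 10⁻¹² is pico.

50.5 pg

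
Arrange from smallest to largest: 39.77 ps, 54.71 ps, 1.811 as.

1.811 as < 39.77 ps < 54.71 ps

39.77 ps = 0.00000000003977 s
54.71 ps = 0.00000000005471 s
1.811 as = 0.000000000000000001811 s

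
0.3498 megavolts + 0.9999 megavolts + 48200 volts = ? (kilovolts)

In kilovolts:
  0.3498 megavolts = 0.3498 × 10^3 kilovolts = 349.8
  0.9999 megavolts = 0.9999 × 10^3 kilovolts = 999.9
  48200 volts = 48200 × 10^-3 kilovolts = 48.2
Sum: 349.8 + 999.9 + 48.2 = 1397.9

1397.9 kilovolts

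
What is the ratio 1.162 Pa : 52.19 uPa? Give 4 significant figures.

(1.162) / (52.19e-6) = 0.022265e6

22260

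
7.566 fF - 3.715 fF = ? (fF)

3.851 fF

In fF:
  7.566 fF → 7.566
  3.715 fF → 3.715
Difference: 7.566 - 3.715 = 3.851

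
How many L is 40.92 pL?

pico = 10⁻¹², (no prefix) = 10⁰; factor is 10⁻¹².
40.92 × 10⁻¹² = 0.00000000004092

0.00000000004092 L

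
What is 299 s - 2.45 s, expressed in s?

In s:
  299 s → 299
  2.45 s → 2.45
Difference: 299 - 2.45 = 296.55

296.55 s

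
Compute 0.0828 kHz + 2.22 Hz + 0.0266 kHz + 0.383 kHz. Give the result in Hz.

494.62 Hz

In Hz:
  0.0828 kHz = 0.0828 × 10³ Hz = 82.8
  2.22 Hz → 2.22
  0.0266 kHz = 0.0266 × 10³ Hz = 26.6
  0.383 kHz = 0.383 × 10³ Hz = 383
Sum: 82.8 + 2.22 + 26.6 + 383 = 494.62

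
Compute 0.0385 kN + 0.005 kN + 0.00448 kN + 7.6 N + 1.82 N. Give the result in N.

In N:
  0.0385 kN = 0.0385e3 N = 38.5
  0.005 kN = 0.005e3 N = 5
  0.00448 kN = 0.00448e3 N = 4.48
  7.6 N → 7.6
  1.82 N → 1.82
Sum: 38.5 + 5 + 4.48 + 7.6 + 1.82 = 57.4

57.4 N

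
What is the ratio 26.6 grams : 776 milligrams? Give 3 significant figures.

(26.6) / (776 × 10⁻³) = 0.03428 × 10³

34.3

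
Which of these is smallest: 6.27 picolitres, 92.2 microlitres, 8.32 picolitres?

6.27 picolitres

6.27 picolitres = 0.00000000000627 litres
92.2 microlitres = 0.0000922 litres
8.32 picolitres = 0.00000000000832 litres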